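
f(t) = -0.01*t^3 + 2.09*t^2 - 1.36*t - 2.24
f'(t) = -0.03*t^2 + 4.18*t - 1.36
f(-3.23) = 24.29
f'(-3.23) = -15.17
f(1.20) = -0.88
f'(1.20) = 3.61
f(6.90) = 84.60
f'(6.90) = 26.05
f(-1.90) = 7.96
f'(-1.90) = -9.41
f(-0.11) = -2.07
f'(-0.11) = -1.82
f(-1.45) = 4.16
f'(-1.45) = -7.48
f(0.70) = -2.17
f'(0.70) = 1.55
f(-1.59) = 5.25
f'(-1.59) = -8.08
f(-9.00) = 186.58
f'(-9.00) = -41.41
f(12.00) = 265.12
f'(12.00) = 44.48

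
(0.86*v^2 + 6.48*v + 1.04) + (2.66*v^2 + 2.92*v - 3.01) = 3.52*v^2 + 9.4*v - 1.97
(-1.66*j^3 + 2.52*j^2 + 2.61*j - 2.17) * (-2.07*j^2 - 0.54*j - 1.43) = 3.4362*j^5 - 4.32*j^4 - 4.3897*j^3 - 0.521100000000001*j^2 - 2.5605*j + 3.1031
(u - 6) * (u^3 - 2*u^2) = u^4 - 8*u^3 + 12*u^2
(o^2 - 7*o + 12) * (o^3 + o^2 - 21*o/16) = o^5 - 6*o^4 + 59*o^3/16 + 339*o^2/16 - 63*o/4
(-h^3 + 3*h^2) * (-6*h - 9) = 6*h^4 - 9*h^3 - 27*h^2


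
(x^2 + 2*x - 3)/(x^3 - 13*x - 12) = (x - 1)/(x^2 - 3*x - 4)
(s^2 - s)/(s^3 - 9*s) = (s - 1)/(s^2 - 9)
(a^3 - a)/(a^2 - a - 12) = (a^3 - a)/(a^2 - a - 12)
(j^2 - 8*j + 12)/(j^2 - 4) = (j - 6)/(j + 2)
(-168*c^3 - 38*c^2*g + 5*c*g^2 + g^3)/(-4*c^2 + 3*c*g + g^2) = (42*c^2 - c*g - g^2)/(c - g)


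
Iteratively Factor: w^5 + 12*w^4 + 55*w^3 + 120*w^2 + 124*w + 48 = (w + 2)*(w^4 + 10*w^3 + 35*w^2 + 50*w + 24) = (w + 2)*(w + 4)*(w^3 + 6*w^2 + 11*w + 6) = (w + 2)^2*(w + 4)*(w^2 + 4*w + 3) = (w + 1)*(w + 2)^2*(w + 4)*(w + 3)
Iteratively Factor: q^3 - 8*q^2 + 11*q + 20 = (q - 5)*(q^2 - 3*q - 4) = (q - 5)*(q - 4)*(q + 1)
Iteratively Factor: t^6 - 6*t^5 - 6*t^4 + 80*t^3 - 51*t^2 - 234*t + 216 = (t + 2)*(t^5 - 8*t^4 + 10*t^3 + 60*t^2 - 171*t + 108) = (t - 1)*(t + 2)*(t^4 - 7*t^3 + 3*t^2 + 63*t - 108) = (t - 3)*(t - 1)*(t + 2)*(t^3 - 4*t^2 - 9*t + 36) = (t - 3)^2*(t - 1)*(t + 2)*(t^2 - t - 12) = (t - 4)*(t - 3)^2*(t - 1)*(t + 2)*(t + 3)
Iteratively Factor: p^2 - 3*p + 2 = (p - 2)*(p - 1)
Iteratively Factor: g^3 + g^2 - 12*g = (g)*(g^2 + g - 12) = g*(g - 3)*(g + 4)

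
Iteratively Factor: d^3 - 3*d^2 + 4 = (d + 1)*(d^2 - 4*d + 4) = (d - 2)*(d + 1)*(d - 2)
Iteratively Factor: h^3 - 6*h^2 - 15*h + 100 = (h + 4)*(h^2 - 10*h + 25) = (h - 5)*(h + 4)*(h - 5)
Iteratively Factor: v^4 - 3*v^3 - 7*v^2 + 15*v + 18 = (v + 2)*(v^3 - 5*v^2 + 3*v + 9) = (v - 3)*(v + 2)*(v^2 - 2*v - 3) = (v - 3)*(v + 1)*(v + 2)*(v - 3)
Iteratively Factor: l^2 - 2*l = (l - 2)*(l)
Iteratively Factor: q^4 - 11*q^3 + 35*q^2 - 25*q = (q - 5)*(q^3 - 6*q^2 + 5*q) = (q - 5)^2*(q^2 - q) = q*(q - 5)^2*(q - 1)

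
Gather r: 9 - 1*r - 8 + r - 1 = 0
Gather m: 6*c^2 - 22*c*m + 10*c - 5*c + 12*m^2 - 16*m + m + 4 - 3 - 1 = 6*c^2 + 5*c + 12*m^2 + m*(-22*c - 15)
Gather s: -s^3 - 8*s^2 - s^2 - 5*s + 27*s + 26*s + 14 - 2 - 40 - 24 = -s^3 - 9*s^2 + 48*s - 52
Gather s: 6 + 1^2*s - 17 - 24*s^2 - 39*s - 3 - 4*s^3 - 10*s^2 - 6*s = -4*s^3 - 34*s^2 - 44*s - 14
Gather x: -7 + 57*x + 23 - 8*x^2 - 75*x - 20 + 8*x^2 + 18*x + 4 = 0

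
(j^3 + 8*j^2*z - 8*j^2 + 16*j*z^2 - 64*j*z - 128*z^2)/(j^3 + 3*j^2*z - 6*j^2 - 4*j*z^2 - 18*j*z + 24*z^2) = (-j^2 - 4*j*z + 8*j + 32*z)/(-j^2 + j*z + 6*j - 6*z)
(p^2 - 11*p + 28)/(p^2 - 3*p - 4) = (p - 7)/(p + 1)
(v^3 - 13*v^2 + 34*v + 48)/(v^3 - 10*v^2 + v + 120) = (v^2 - 5*v - 6)/(v^2 - 2*v - 15)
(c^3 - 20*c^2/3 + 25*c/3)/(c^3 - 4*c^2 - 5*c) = (c - 5/3)/(c + 1)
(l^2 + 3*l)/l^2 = (l + 3)/l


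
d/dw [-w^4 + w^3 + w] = -4*w^3 + 3*w^2 + 1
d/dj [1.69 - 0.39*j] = -0.390000000000000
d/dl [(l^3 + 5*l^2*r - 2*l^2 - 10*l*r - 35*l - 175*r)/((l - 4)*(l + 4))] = (l^4 + 10*l^2*r - 13*l^2 + 190*l*r + 64*l + 160*r + 560)/(l^4 - 32*l^2 + 256)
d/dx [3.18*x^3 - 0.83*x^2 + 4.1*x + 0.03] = 9.54*x^2 - 1.66*x + 4.1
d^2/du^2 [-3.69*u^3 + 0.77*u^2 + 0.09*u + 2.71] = 1.54 - 22.14*u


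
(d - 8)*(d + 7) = d^2 - d - 56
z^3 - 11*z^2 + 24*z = z*(z - 8)*(z - 3)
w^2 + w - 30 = (w - 5)*(w + 6)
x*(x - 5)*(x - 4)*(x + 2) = x^4 - 7*x^3 + 2*x^2 + 40*x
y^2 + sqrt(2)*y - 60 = (y - 5*sqrt(2))*(y + 6*sqrt(2))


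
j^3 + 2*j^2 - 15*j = j*(j - 3)*(j + 5)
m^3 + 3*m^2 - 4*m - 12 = (m - 2)*(m + 2)*(m + 3)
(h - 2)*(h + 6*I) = h^2 - 2*h + 6*I*h - 12*I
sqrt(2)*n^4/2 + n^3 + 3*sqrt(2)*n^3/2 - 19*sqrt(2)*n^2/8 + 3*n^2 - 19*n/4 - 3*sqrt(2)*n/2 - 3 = (n - 3/2)*(n + 1/2)*(n + 4)*(sqrt(2)*n/2 + 1)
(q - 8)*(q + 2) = q^2 - 6*q - 16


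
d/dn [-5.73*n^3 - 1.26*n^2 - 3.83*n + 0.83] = -17.19*n^2 - 2.52*n - 3.83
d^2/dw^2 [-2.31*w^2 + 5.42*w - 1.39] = -4.62000000000000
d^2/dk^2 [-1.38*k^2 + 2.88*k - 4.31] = -2.76000000000000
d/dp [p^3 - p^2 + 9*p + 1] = 3*p^2 - 2*p + 9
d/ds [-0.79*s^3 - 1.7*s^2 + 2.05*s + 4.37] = -2.37*s^2 - 3.4*s + 2.05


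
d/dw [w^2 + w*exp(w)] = w*exp(w) + 2*w + exp(w)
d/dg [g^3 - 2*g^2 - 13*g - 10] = 3*g^2 - 4*g - 13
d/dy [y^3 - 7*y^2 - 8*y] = 3*y^2 - 14*y - 8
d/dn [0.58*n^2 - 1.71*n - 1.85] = 1.16*n - 1.71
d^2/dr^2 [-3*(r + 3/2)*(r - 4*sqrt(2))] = -6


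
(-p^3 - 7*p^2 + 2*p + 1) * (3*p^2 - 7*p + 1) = -3*p^5 - 14*p^4 + 54*p^3 - 18*p^2 - 5*p + 1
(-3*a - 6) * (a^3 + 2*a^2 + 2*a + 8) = -3*a^4 - 12*a^3 - 18*a^2 - 36*a - 48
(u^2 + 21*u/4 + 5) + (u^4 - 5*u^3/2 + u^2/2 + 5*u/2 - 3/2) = u^4 - 5*u^3/2 + 3*u^2/2 + 31*u/4 + 7/2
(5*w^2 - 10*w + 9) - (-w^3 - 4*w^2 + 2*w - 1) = w^3 + 9*w^2 - 12*w + 10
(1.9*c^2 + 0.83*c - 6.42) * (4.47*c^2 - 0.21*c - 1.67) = 8.493*c^4 + 3.3111*c^3 - 32.0447*c^2 - 0.0379*c + 10.7214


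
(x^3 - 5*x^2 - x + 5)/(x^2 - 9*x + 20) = (x^2 - 1)/(x - 4)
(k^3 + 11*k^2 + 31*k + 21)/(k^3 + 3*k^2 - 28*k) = (k^2 + 4*k + 3)/(k*(k - 4))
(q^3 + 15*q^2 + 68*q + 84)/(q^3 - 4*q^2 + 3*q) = (q^3 + 15*q^2 + 68*q + 84)/(q*(q^2 - 4*q + 3))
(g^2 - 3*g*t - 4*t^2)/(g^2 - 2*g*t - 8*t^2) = (g + t)/(g + 2*t)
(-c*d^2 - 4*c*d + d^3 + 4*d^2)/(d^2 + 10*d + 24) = d*(-c + d)/(d + 6)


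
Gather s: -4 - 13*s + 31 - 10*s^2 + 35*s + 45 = -10*s^2 + 22*s + 72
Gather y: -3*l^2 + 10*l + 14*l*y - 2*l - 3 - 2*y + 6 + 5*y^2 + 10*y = -3*l^2 + 8*l + 5*y^2 + y*(14*l + 8) + 3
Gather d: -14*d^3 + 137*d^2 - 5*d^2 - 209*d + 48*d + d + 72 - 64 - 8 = -14*d^3 + 132*d^2 - 160*d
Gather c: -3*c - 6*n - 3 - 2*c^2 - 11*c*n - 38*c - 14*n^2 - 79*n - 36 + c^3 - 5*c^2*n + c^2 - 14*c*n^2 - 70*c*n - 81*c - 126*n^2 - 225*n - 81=c^3 + c^2*(-5*n - 1) + c*(-14*n^2 - 81*n - 122) - 140*n^2 - 310*n - 120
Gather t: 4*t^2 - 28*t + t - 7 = 4*t^2 - 27*t - 7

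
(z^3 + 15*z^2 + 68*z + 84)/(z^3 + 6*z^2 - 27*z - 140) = (z^2 + 8*z + 12)/(z^2 - z - 20)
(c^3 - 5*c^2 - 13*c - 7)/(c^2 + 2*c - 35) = (c^3 - 5*c^2 - 13*c - 7)/(c^2 + 2*c - 35)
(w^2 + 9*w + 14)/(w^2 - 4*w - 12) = (w + 7)/(w - 6)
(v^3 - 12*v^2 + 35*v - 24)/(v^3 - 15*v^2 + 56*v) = (v^2 - 4*v + 3)/(v*(v - 7))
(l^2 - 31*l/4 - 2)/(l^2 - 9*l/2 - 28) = (4*l + 1)/(2*(2*l + 7))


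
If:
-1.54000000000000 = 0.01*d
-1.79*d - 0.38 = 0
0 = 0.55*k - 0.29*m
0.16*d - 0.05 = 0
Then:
No Solution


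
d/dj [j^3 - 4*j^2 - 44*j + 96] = 3*j^2 - 8*j - 44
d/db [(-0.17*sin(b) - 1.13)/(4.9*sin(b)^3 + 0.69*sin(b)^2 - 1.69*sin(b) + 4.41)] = (1.666*sin(b)^3 + 16.7283*sin(b)^2 + 1.5594*sin(b) - 2.6594)*cos(b)/(24.01*sin(b)^6 + 6.762*sin(b)^5 - 16.0859*sin(b)^4 + 40.8858*sin(b)^3 + 8.9419*sin(b)^2 - 14.9058*sin(b) + 19.4481)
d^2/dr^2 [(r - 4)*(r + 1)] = 2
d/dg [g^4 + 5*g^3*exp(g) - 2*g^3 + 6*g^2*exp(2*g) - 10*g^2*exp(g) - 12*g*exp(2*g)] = 5*g^3*exp(g) + 4*g^3 + 12*g^2*exp(2*g) + 5*g^2*exp(g) - 6*g^2 - 12*g*exp(2*g) - 20*g*exp(g) - 12*exp(2*g)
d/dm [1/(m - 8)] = -1/(m - 8)^2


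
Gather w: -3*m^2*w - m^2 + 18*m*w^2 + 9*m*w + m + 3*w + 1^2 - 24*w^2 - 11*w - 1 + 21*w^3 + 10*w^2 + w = -m^2 + m + 21*w^3 + w^2*(18*m - 14) + w*(-3*m^2 + 9*m - 7)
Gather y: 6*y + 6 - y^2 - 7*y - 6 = -y^2 - y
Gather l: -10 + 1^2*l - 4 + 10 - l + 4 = 0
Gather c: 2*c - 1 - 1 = 2*c - 2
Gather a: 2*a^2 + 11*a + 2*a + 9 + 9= 2*a^2 + 13*a + 18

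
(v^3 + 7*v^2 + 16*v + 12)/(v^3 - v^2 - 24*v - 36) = (v + 2)/(v - 6)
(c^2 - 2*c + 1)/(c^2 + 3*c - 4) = (c - 1)/(c + 4)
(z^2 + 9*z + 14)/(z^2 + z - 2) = (z + 7)/(z - 1)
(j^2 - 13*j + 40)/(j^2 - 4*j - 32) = (j - 5)/(j + 4)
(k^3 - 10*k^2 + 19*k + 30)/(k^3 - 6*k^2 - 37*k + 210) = (k^2 - 5*k - 6)/(k^2 - k - 42)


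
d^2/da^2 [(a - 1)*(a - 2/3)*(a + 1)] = 6*a - 4/3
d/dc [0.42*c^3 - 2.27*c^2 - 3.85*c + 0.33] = 1.26*c^2 - 4.54*c - 3.85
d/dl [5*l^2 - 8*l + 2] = 10*l - 8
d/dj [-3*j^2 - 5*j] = -6*j - 5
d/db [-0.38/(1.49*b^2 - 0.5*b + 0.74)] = (1.1324*b - 0.19)/(1.49*b^2 - 0.5*b + 0.74)^2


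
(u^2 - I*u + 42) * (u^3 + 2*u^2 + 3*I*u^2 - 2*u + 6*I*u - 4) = u^5 + 2*u^4 + 2*I*u^4 + 43*u^3 + 4*I*u^3 + 86*u^2 + 128*I*u^2 - 84*u + 256*I*u - 168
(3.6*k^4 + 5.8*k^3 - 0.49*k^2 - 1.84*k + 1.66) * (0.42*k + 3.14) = 1.512*k^5 + 13.74*k^4 + 18.0062*k^3 - 2.3114*k^2 - 5.0804*k + 5.2124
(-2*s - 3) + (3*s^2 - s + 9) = 3*s^2 - 3*s + 6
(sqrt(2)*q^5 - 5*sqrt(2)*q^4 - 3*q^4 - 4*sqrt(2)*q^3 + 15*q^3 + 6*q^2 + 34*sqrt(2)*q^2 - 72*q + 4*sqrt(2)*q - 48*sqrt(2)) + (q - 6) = sqrt(2)*q^5 - 5*sqrt(2)*q^4 - 3*q^4 - 4*sqrt(2)*q^3 + 15*q^3 + 6*q^2 + 34*sqrt(2)*q^2 - 71*q + 4*sqrt(2)*q - 48*sqrt(2) - 6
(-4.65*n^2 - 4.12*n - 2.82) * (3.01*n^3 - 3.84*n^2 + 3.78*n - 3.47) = -13.9965*n^5 + 5.4548*n^4 - 10.2444*n^3 + 11.3907*n^2 + 3.6368*n + 9.7854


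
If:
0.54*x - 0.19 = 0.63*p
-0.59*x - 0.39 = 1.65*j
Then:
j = -0.357575757575758*x - 0.236363636363636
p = 0.857142857142857*x - 0.301587301587302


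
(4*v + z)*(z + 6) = 4*v*z + 24*v + z^2 + 6*z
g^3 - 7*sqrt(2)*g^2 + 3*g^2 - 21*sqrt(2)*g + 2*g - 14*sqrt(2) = (g + 1)*(g + 2)*(g - 7*sqrt(2))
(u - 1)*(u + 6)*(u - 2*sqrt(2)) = u^3 - 2*sqrt(2)*u^2 + 5*u^2 - 10*sqrt(2)*u - 6*u + 12*sqrt(2)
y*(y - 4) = y^2 - 4*y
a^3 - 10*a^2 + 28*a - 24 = (a - 6)*(a - 2)^2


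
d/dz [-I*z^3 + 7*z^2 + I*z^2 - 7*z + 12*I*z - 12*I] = -3*I*z^2 + 2*z*(7 + I) - 7 + 12*I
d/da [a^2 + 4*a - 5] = 2*a + 4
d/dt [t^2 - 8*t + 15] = 2*t - 8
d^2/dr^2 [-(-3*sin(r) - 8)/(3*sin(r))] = 8*(cos(r)^2 + 1)/(3*sin(r)^3)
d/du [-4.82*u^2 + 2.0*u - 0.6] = 2.0 - 9.64*u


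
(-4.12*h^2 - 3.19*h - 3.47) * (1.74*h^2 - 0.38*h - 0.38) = -7.1688*h^4 - 3.985*h^3 - 3.26*h^2 + 2.5308*h + 1.3186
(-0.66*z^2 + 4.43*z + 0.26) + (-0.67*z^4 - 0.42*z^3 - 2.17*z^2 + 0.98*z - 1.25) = -0.67*z^4 - 0.42*z^3 - 2.83*z^2 + 5.41*z - 0.99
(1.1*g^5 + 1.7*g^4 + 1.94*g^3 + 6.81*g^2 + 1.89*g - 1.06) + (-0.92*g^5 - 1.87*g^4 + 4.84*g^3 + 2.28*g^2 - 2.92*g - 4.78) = 0.18*g^5 - 0.17*g^4 + 6.78*g^3 + 9.09*g^2 - 1.03*g - 5.84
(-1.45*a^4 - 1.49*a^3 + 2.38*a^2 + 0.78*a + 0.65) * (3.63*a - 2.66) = -5.2635*a^5 - 1.5517*a^4 + 12.6028*a^3 - 3.4994*a^2 + 0.2847*a - 1.729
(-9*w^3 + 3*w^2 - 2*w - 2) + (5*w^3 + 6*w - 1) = -4*w^3 + 3*w^2 + 4*w - 3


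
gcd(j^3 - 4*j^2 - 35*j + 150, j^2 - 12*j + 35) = j - 5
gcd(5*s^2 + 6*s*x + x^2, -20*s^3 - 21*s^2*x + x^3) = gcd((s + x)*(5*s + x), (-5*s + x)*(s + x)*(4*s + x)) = s + x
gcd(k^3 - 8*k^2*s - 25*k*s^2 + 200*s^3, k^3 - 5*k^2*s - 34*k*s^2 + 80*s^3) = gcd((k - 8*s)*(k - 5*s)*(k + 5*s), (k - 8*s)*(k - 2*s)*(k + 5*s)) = -k^2 + 3*k*s + 40*s^2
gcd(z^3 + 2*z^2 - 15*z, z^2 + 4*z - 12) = 1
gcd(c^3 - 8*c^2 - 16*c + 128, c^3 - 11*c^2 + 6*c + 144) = c - 8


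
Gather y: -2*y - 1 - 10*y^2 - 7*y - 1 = -10*y^2 - 9*y - 2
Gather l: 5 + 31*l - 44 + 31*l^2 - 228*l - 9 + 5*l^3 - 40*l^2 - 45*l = 5*l^3 - 9*l^2 - 242*l - 48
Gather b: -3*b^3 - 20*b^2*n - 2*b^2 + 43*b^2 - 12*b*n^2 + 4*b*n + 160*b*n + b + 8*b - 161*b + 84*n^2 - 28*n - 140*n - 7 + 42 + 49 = -3*b^3 + b^2*(41 - 20*n) + b*(-12*n^2 + 164*n - 152) + 84*n^2 - 168*n + 84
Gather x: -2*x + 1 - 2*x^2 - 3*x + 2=-2*x^2 - 5*x + 3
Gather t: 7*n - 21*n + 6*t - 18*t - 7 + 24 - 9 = -14*n - 12*t + 8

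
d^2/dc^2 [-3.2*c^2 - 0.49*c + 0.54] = -6.40000000000000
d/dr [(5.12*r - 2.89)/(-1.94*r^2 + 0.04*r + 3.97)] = (9.9328*r^2 - 11.2132*r + 20.442)/(3.7636*r^4 - 0.1552*r^3 - 15.402*r^2 + 0.3176*r + 15.7609)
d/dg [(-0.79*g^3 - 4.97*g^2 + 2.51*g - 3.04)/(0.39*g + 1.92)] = (-0.6162*g^3 - 6.4887*g^2 - 19.0848*g + 6.0048)/(0.1521*g^2 + 1.4976*g + 3.6864)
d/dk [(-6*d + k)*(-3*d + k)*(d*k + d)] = d*(18*d^2 - 18*d*k - 9*d + 3*k^2 + 2*k)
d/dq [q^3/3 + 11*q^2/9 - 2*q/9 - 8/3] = q^2 + 22*q/9 - 2/9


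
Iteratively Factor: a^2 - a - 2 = (a - 2)*(a + 1)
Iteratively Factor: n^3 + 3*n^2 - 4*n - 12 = (n + 2)*(n^2 + n - 6) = (n - 2)*(n + 2)*(n + 3)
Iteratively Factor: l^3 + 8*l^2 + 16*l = (l + 4)*(l^2 + 4*l) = (l + 4)^2*(l)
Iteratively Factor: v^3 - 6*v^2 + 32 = (v - 4)*(v^2 - 2*v - 8) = (v - 4)*(v + 2)*(v - 4)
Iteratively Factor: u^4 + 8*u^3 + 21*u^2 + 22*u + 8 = (u + 1)*(u^3 + 7*u^2 + 14*u + 8) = (u + 1)*(u + 2)*(u^2 + 5*u + 4) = (u + 1)*(u + 2)*(u + 4)*(u + 1)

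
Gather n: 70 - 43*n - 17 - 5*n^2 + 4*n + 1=-5*n^2 - 39*n + 54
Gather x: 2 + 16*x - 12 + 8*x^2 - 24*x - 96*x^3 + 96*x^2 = -96*x^3 + 104*x^2 - 8*x - 10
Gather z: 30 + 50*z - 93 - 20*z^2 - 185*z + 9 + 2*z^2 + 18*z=-18*z^2 - 117*z - 54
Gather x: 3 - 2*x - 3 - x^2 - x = -x^2 - 3*x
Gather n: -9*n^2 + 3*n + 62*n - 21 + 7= -9*n^2 + 65*n - 14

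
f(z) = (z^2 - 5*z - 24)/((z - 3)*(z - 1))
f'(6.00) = 1.11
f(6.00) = -1.20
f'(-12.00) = -0.02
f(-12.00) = 0.92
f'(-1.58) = -1.39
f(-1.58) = -1.15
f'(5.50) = 1.71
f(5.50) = -1.89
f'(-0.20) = -8.26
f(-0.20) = -5.98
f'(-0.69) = -3.80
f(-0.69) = -3.22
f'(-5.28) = -0.14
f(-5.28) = 0.58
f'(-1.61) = -1.35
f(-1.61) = -1.11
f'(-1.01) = -2.53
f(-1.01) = -2.22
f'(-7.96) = -0.05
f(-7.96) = 0.81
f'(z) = (2*z - 5)/((z - 3)*(z - 1)) - (z^2 - 5*z - 24)/((z - 3)*(z - 1)^2) - (z^2 - 5*z - 24)/((z - 3)^2*(z - 1))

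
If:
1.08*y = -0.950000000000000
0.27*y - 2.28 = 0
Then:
No Solution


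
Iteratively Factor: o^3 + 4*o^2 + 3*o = (o)*(o^2 + 4*o + 3) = o*(o + 3)*(o + 1)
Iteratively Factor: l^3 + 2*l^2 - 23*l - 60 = (l + 4)*(l^2 - 2*l - 15) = (l + 3)*(l + 4)*(l - 5)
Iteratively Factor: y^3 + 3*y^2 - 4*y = (y - 1)*(y^2 + 4*y) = y*(y - 1)*(y + 4)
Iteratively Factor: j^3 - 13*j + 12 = (j - 1)*(j^2 + j - 12) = (j - 3)*(j - 1)*(j + 4)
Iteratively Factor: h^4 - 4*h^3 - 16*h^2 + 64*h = (h)*(h^3 - 4*h^2 - 16*h + 64) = h*(h + 4)*(h^2 - 8*h + 16) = h*(h - 4)*(h + 4)*(h - 4)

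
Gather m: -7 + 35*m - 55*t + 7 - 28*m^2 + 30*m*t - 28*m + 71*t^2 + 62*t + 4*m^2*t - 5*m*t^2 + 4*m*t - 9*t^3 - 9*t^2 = m^2*(4*t - 28) + m*(-5*t^2 + 34*t + 7) - 9*t^3 + 62*t^2 + 7*t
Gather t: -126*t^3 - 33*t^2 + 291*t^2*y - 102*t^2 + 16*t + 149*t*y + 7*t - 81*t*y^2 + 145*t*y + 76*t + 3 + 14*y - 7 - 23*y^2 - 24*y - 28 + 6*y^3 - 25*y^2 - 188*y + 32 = -126*t^3 + t^2*(291*y - 135) + t*(-81*y^2 + 294*y + 99) + 6*y^3 - 48*y^2 - 198*y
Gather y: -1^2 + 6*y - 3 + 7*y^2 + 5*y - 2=7*y^2 + 11*y - 6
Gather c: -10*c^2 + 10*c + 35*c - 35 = -10*c^2 + 45*c - 35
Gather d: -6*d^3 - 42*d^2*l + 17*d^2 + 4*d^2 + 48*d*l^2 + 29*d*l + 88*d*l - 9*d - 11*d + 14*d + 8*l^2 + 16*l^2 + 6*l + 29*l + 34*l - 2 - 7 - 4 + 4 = -6*d^3 + d^2*(21 - 42*l) + d*(48*l^2 + 117*l - 6) + 24*l^2 + 69*l - 9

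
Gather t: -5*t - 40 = -5*t - 40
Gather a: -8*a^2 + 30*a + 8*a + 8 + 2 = -8*a^2 + 38*a + 10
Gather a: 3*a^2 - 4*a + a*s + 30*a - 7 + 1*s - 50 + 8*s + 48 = 3*a^2 + a*(s + 26) + 9*s - 9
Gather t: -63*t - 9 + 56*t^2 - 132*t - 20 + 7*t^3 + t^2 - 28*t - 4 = 7*t^3 + 57*t^2 - 223*t - 33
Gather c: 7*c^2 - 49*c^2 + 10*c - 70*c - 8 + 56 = -42*c^2 - 60*c + 48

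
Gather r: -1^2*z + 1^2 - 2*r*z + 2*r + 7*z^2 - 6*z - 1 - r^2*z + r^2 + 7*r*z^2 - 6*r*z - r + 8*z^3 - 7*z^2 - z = r^2*(1 - z) + r*(7*z^2 - 8*z + 1) + 8*z^3 - 8*z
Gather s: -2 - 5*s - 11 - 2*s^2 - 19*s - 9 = -2*s^2 - 24*s - 22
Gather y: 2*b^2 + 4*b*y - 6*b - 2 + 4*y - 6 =2*b^2 - 6*b + y*(4*b + 4) - 8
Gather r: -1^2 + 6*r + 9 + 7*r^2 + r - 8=7*r^2 + 7*r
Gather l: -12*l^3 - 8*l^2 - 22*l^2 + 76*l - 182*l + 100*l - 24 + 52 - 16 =-12*l^3 - 30*l^2 - 6*l + 12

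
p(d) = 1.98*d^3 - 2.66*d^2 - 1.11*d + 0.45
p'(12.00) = 790.41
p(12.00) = 3025.53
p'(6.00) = 180.81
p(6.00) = 325.71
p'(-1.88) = 29.89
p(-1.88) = -20.02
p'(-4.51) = 143.70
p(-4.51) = -230.28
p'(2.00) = 12.01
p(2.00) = 3.43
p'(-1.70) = 25.10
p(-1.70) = -15.08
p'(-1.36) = 17.11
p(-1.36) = -7.94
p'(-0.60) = 4.22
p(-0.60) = -0.27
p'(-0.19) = 0.12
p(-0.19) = 0.55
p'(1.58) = 5.31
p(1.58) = -0.13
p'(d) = 5.94*d^2 - 5.32*d - 1.11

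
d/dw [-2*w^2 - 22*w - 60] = -4*w - 22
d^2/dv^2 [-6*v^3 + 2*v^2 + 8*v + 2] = 4 - 36*v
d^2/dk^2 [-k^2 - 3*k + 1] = -2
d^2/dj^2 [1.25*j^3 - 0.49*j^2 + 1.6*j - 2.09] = 7.5*j - 0.98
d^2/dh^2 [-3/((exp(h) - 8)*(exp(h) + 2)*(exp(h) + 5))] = (-27*exp(5*h) + 33*exp(4*h) + 264*exp(3*h) - 2574*exp(2*h) - 5388*exp(h) + 11040)*exp(h)/(exp(9*h) - 3*exp(8*h) - 135*exp(7*h) + 35*exp(6*h) + 6690*exp(5*h) + 15492*exp(4*h) - 100216*exp(3*h) - 527040*exp(2*h) - 883200*exp(h) - 512000)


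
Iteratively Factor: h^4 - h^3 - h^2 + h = (h + 1)*(h^3 - 2*h^2 + h) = (h - 1)*(h + 1)*(h^2 - h) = (h - 1)^2*(h + 1)*(h)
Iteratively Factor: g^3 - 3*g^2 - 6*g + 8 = (g + 2)*(g^2 - 5*g + 4) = (g - 4)*(g + 2)*(g - 1)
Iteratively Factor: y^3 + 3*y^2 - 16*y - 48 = (y + 4)*(y^2 - y - 12) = (y - 4)*(y + 4)*(y + 3)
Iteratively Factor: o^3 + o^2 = (o)*(o^2 + o) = o*(o + 1)*(o)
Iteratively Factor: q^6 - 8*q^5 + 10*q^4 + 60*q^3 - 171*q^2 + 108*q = (q - 1)*(q^5 - 7*q^4 + 3*q^3 + 63*q^2 - 108*q) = (q - 1)*(q + 3)*(q^4 - 10*q^3 + 33*q^2 - 36*q) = q*(q - 1)*(q + 3)*(q^3 - 10*q^2 + 33*q - 36) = q*(q - 3)*(q - 1)*(q + 3)*(q^2 - 7*q + 12) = q*(q - 4)*(q - 3)*(q - 1)*(q + 3)*(q - 3)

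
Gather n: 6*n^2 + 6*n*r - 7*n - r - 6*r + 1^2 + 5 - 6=6*n^2 + n*(6*r - 7) - 7*r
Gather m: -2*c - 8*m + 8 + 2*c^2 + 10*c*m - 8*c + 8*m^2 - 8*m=2*c^2 - 10*c + 8*m^2 + m*(10*c - 16) + 8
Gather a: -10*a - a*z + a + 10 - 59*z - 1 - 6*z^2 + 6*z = a*(-z - 9) - 6*z^2 - 53*z + 9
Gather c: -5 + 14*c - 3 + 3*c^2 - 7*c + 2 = 3*c^2 + 7*c - 6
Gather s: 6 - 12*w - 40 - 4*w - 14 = -16*w - 48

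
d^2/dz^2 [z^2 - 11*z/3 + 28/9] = 2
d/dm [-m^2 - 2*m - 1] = -2*m - 2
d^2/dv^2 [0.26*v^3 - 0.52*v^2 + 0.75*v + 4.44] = 1.56*v - 1.04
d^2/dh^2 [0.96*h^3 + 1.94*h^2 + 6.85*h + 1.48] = 5.76*h + 3.88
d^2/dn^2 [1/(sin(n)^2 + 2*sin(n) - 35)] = 2*(-2*sin(n)^4 - 3*sin(n)^3 - 69*sin(n)^2 - 29*sin(n) + 39)/(sin(n)^2 + 2*sin(n) - 35)^3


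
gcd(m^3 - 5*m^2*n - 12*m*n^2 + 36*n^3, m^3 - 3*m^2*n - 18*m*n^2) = m^2 - 3*m*n - 18*n^2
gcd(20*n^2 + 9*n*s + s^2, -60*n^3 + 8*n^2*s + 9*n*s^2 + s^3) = 5*n + s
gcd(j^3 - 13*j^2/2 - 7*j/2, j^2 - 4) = 1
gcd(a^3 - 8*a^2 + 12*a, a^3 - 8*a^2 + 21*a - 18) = a - 2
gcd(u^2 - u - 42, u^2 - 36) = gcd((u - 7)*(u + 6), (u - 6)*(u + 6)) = u + 6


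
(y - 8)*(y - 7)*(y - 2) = y^3 - 17*y^2 + 86*y - 112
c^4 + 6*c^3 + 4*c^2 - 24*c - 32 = (c - 2)*(c + 2)^2*(c + 4)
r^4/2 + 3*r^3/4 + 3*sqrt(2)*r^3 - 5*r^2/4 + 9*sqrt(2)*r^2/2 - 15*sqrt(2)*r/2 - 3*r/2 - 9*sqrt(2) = (r - 3/2)*(r + 6*sqrt(2))*(sqrt(2)*r/2 + sqrt(2)/2)*(sqrt(2)*r/2 + sqrt(2))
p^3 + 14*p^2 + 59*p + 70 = (p + 2)*(p + 5)*(p + 7)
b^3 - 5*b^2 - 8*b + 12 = (b - 6)*(b - 1)*(b + 2)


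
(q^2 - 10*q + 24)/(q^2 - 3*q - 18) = (q - 4)/(q + 3)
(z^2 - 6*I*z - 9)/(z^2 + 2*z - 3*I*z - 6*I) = (z - 3*I)/(z + 2)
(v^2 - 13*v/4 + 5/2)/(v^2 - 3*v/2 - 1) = (4*v - 5)/(2*(2*v + 1))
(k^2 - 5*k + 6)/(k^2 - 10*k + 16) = (k - 3)/(k - 8)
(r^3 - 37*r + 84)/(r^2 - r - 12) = (r^2 + 4*r - 21)/(r + 3)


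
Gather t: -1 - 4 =-5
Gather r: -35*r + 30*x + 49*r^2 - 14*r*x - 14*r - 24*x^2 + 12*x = 49*r^2 + r*(-14*x - 49) - 24*x^2 + 42*x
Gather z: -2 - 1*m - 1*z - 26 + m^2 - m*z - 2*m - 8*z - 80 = m^2 - 3*m + z*(-m - 9) - 108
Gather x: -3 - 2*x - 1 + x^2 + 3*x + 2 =x^2 + x - 2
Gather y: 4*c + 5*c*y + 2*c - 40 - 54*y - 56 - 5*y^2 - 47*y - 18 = 6*c - 5*y^2 + y*(5*c - 101) - 114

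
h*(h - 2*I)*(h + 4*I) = h^3 + 2*I*h^2 + 8*h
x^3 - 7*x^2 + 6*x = x*(x - 6)*(x - 1)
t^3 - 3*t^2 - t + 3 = (t - 3)*(t - 1)*(t + 1)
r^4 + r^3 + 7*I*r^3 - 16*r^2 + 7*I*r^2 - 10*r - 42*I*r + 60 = (r - 2)*(r + 3)*(r + 2*I)*(r + 5*I)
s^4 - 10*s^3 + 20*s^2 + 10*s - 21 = (s - 7)*(s - 3)*(s - 1)*(s + 1)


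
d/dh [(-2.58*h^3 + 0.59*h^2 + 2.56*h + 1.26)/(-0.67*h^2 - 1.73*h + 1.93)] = (1.7286*h^4 + 8.9268*h^3 - 14.2437*h^2 + 3.9658*h + 7.1206)/(0.4489*h^4 + 2.3182*h^3 + 0.4067*h^2 - 6.6778*h + 3.7249)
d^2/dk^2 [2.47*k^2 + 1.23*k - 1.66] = 4.94000000000000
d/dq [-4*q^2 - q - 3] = -8*q - 1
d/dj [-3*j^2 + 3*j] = 3 - 6*j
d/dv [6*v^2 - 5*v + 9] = 12*v - 5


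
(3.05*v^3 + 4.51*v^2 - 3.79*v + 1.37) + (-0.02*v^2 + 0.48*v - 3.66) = 3.05*v^3 + 4.49*v^2 - 3.31*v - 2.29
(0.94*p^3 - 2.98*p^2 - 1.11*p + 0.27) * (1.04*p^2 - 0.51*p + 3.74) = 0.9776*p^5 - 3.5786*p^4 + 3.881*p^3 - 10.2983*p^2 - 4.2891*p + 1.0098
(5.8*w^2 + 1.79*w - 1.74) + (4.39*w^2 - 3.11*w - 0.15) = 10.19*w^2 - 1.32*w - 1.89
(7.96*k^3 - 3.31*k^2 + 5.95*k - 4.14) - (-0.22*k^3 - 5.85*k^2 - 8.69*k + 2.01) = 8.18*k^3 + 2.54*k^2 + 14.64*k - 6.15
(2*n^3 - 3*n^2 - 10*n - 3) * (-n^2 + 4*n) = -2*n^5 + 11*n^4 - 2*n^3 - 37*n^2 - 12*n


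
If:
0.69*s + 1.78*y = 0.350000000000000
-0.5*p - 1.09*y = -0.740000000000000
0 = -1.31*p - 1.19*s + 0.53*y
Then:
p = 0.62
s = -0.51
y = 0.39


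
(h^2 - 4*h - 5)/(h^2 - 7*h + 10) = (h + 1)/(h - 2)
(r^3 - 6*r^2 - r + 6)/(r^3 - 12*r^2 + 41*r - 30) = (r + 1)/(r - 5)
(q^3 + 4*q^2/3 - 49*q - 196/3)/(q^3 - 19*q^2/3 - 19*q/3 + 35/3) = (3*q^2 + 25*q + 28)/(3*q^2 + 2*q - 5)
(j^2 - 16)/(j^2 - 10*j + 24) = (j + 4)/(j - 6)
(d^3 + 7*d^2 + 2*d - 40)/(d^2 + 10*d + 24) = (d^2 + 3*d - 10)/(d + 6)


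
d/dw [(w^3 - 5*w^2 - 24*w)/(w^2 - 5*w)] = (w^2 - 10*w + 49)/(w^2 - 10*w + 25)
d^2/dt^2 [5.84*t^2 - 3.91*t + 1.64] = 11.6800000000000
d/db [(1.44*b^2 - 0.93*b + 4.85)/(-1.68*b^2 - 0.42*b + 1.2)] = (-2.1672*b^2 + 19.752*b + 0.921)/(2.8224*b^4 + 1.4112*b^3 - 3.8556*b^2 - 1.008*b + 1.44)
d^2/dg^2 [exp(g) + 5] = exp(g)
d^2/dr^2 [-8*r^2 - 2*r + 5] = -16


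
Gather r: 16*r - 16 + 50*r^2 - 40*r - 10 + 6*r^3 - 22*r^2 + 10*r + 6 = 6*r^3 + 28*r^2 - 14*r - 20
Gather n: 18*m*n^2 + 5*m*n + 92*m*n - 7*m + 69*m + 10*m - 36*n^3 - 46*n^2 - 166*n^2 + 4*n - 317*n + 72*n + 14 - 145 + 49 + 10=72*m - 36*n^3 + n^2*(18*m - 212) + n*(97*m - 241) - 72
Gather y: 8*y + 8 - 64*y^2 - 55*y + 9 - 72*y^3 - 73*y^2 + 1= -72*y^3 - 137*y^2 - 47*y + 18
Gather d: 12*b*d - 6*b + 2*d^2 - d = -6*b + 2*d^2 + d*(12*b - 1)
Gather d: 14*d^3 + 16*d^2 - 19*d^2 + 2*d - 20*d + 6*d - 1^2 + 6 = 14*d^3 - 3*d^2 - 12*d + 5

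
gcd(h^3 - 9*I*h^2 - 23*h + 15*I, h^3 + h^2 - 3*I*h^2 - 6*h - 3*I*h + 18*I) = h - 3*I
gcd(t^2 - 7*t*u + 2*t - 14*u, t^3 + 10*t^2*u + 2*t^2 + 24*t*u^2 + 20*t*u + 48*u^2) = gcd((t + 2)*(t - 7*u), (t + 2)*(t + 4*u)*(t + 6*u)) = t + 2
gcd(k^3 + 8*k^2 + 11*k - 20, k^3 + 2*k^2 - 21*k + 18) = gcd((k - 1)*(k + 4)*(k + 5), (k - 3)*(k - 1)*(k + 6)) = k - 1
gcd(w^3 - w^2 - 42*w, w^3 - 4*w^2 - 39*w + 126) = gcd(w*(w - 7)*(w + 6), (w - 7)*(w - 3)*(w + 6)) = w^2 - w - 42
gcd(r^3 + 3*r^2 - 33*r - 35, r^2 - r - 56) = r + 7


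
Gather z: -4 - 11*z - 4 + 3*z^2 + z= 3*z^2 - 10*z - 8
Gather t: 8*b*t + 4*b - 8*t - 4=4*b + t*(8*b - 8) - 4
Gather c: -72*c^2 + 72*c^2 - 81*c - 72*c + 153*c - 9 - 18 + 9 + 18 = 0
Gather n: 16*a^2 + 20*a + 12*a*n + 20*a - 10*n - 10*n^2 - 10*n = 16*a^2 + 40*a - 10*n^2 + n*(12*a - 20)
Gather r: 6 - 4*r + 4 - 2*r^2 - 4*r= -2*r^2 - 8*r + 10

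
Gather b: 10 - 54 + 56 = 12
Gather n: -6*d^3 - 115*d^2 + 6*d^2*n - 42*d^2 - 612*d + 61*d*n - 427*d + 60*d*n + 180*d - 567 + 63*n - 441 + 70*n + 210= -6*d^3 - 157*d^2 - 859*d + n*(6*d^2 + 121*d + 133) - 798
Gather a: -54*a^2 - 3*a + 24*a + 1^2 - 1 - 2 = -54*a^2 + 21*a - 2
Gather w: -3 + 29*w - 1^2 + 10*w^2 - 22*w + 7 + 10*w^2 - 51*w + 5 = 20*w^2 - 44*w + 8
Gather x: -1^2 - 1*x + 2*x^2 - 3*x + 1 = 2*x^2 - 4*x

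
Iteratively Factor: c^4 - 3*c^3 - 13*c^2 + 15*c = (c + 3)*(c^3 - 6*c^2 + 5*c) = (c - 5)*(c + 3)*(c^2 - c) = (c - 5)*(c - 1)*(c + 3)*(c)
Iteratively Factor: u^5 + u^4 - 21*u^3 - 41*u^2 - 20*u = (u + 1)*(u^4 - 21*u^2 - 20*u) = (u - 5)*(u + 1)*(u^3 + 5*u^2 + 4*u) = u*(u - 5)*(u + 1)*(u^2 + 5*u + 4) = u*(u - 5)*(u + 1)*(u + 4)*(u + 1)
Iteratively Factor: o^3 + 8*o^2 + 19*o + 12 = (o + 1)*(o^2 + 7*o + 12) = (o + 1)*(o + 3)*(o + 4)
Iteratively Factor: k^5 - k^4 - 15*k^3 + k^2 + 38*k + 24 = (k - 4)*(k^4 + 3*k^3 - 3*k^2 - 11*k - 6) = (k - 4)*(k + 1)*(k^3 + 2*k^2 - 5*k - 6) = (k - 4)*(k + 1)^2*(k^2 + k - 6) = (k - 4)*(k + 1)^2*(k + 3)*(k - 2)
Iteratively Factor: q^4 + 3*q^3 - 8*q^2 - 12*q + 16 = (q - 2)*(q^3 + 5*q^2 + 2*q - 8) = (q - 2)*(q - 1)*(q^2 + 6*q + 8) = (q - 2)*(q - 1)*(q + 2)*(q + 4)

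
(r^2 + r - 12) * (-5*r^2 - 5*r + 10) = -5*r^4 - 10*r^3 + 65*r^2 + 70*r - 120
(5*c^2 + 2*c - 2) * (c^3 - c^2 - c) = 5*c^5 - 3*c^4 - 9*c^3 + 2*c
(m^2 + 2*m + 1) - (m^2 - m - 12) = 3*m + 13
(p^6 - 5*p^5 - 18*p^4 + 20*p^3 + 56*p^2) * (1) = p^6 - 5*p^5 - 18*p^4 + 20*p^3 + 56*p^2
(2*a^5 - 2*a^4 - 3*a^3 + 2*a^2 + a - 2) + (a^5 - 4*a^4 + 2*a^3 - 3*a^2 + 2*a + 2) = 3*a^5 - 6*a^4 - a^3 - a^2 + 3*a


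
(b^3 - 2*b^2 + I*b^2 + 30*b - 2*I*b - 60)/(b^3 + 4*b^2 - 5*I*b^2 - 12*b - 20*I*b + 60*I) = (b + 6*I)/(b + 6)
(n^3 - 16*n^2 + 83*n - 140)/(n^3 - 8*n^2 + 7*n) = (n^2 - 9*n + 20)/(n*(n - 1))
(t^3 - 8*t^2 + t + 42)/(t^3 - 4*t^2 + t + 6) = (t^2 - 5*t - 14)/(t^2 - t - 2)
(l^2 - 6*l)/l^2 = (l - 6)/l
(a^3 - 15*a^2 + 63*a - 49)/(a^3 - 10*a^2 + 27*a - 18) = (a^2 - 14*a + 49)/(a^2 - 9*a + 18)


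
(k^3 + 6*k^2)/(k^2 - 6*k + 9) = k^2*(k + 6)/(k^2 - 6*k + 9)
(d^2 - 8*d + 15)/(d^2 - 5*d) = (d - 3)/d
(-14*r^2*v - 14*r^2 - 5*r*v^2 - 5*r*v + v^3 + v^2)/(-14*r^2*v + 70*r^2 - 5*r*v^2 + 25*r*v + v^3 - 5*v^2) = (v + 1)/(v - 5)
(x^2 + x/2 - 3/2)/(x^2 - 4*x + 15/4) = 2*(2*x^2 + x - 3)/(4*x^2 - 16*x + 15)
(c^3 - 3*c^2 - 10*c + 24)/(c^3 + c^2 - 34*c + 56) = (c + 3)/(c + 7)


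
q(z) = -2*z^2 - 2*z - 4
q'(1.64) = -8.56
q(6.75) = -108.62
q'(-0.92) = 1.68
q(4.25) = -48.62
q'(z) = -4*z - 2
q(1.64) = -12.66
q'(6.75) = -29.00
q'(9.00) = -38.00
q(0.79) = -6.83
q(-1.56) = -5.75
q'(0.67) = -4.68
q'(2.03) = -10.12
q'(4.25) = -19.00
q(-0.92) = -3.85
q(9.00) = -184.00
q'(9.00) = -38.00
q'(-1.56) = 4.24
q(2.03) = -16.30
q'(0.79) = -5.16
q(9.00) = -184.00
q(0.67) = -6.24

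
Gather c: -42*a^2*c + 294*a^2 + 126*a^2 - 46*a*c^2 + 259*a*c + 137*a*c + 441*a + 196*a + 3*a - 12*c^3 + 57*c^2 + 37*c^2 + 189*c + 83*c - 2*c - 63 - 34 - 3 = 420*a^2 + 640*a - 12*c^3 + c^2*(94 - 46*a) + c*(-42*a^2 + 396*a + 270) - 100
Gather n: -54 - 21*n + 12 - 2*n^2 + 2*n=-2*n^2 - 19*n - 42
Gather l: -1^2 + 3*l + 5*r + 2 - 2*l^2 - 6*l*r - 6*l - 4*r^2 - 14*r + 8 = -2*l^2 + l*(-6*r - 3) - 4*r^2 - 9*r + 9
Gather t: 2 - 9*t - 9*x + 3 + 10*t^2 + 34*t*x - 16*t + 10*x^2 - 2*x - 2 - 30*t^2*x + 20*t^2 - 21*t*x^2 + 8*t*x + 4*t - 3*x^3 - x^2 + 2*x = t^2*(30 - 30*x) + t*(-21*x^2 + 42*x - 21) - 3*x^3 + 9*x^2 - 9*x + 3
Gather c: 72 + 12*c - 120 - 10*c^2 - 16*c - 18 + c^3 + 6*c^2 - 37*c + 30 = c^3 - 4*c^2 - 41*c - 36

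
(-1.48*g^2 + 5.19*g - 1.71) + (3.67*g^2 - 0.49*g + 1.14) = 2.19*g^2 + 4.7*g - 0.57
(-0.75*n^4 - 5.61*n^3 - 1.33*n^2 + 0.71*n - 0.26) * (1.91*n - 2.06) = -1.4325*n^5 - 9.1701*n^4 + 9.0163*n^3 + 4.0959*n^2 - 1.9592*n + 0.5356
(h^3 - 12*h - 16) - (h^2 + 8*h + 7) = h^3 - h^2 - 20*h - 23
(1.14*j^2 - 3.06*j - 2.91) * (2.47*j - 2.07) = 2.8158*j^3 - 9.918*j^2 - 0.853500000000001*j + 6.0237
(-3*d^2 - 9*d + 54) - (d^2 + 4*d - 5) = -4*d^2 - 13*d + 59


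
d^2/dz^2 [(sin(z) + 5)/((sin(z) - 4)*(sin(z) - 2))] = (-sin(z)^5 - 26*sin(z)^4 + 140*sin(z)^3 - 38*sin(z)^2 - 532*sin(z) + 376)/((sin(z) - 4)^3*(sin(z) - 2)^3)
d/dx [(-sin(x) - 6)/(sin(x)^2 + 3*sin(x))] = (cos(x) + 12/tan(x) + 18*cos(x)/sin(x)^2)/(sin(x) + 3)^2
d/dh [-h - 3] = -1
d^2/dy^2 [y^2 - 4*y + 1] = 2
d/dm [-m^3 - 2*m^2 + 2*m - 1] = -3*m^2 - 4*m + 2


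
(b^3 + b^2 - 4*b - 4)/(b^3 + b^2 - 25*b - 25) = (b^2 - 4)/(b^2 - 25)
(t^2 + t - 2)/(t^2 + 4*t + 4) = (t - 1)/(t + 2)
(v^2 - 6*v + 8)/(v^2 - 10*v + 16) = (v - 4)/(v - 8)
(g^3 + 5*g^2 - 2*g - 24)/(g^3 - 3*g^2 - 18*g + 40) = (g + 3)/(g - 5)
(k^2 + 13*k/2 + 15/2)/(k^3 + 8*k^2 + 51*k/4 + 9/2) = 2*(k + 5)/(2*k^2 + 13*k + 6)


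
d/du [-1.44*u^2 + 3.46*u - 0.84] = 3.46 - 2.88*u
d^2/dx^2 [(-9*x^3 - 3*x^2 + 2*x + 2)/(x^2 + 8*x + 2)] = 8*(-133*x^3 - 102*x^2 - 18*x + 20)/(x^6 + 24*x^5 + 198*x^4 + 608*x^3 + 396*x^2 + 96*x + 8)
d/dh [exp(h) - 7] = exp(h)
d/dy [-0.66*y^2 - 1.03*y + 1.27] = -1.32*y - 1.03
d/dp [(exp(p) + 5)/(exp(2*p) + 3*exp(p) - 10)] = -exp(p)/(exp(2*p) - 4*exp(p) + 4)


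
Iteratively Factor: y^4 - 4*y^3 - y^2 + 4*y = (y)*(y^3 - 4*y^2 - y + 4) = y*(y - 1)*(y^2 - 3*y - 4) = y*(y - 1)*(y + 1)*(y - 4)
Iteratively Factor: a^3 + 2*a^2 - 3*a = (a + 3)*(a^2 - a) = (a - 1)*(a + 3)*(a)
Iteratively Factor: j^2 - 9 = (j + 3)*(j - 3)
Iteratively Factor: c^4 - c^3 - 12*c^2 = (c)*(c^3 - c^2 - 12*c) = c*(c + 3)*(c^2 - 4*c) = c^2*(c + 3)*(c - 4)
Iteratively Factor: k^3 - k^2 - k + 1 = (k - 1)*(k^2 - 1) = (k - 1)^2*(k + 1)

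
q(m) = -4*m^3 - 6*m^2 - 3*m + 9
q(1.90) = -45.80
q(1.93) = -47.90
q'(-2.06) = -29.20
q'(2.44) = -103.72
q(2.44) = -92.15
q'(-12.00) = -1587.00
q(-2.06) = 24.69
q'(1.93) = -70.86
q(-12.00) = 6093.00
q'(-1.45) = -10.83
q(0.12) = 8.55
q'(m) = -12*m^2 - 12*m - 3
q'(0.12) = -4.61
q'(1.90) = -69.12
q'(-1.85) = -21.87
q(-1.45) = 12.93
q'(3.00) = -147.00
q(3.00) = -162.00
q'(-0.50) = 0.00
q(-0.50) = 9.50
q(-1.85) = 19.34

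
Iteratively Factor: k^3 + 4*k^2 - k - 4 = (k - 1)*(k^2 + 5*k + 4) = (k - 1)*(k + 4)*(k + 1)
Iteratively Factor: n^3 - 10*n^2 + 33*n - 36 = (n - 4)*(n^2 - 6*n + 9) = (n - 4)*(n - 3)*(n - 3)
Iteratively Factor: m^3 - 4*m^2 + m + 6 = (m + 1)*(m^2 - 5*m + 6) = (m - 2)*(m + 1)*(m - 3)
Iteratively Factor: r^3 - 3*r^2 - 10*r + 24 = (r + 3)*(r^2 - 6*r + 8) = (r - 4)*(r + 3)*(r - 2)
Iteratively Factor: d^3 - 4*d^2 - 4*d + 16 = (d - 4)*(d^2 - 4) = (d - 4)*(d + 2)*(d - 2)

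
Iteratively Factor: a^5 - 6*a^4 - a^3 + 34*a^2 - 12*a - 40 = (a + 1)*(a^4 - 7*a^3 + 6*a^2 + 28*a - 40) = (a - 5)*(a + 1)*(a^3 - 2*a^2 - 4*a + 8) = (a - 5)*(a - 2)*(a + 1)*(a^2 - 4) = (a - 5)*(a - 2)*(a + 1)*(a + 2)*(a - 2)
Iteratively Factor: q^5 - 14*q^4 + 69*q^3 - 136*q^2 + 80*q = (q - 5)*(q^4 - 9*q^3 + 24*q^2 - 16*q) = (q - 5)*(q - 4)*(q^3 - 5*q^2 + 4*q) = (q - 5)*(q - 4)^2*(q^2 - q) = q*(q - 5)*(q - 4)^2*(q - 1)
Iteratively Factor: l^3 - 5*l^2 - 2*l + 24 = (l - 4)*(l^2 - l - 6) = (l - 4)*(l + 2)*(l - 3)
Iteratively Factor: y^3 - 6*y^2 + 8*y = (y)*(y^2 - 6*y + 8) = y*(y - 2)*(y - 4)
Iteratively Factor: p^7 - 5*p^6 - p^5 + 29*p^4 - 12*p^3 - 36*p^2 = (p)*(p^6 - 5*p^5 - p^4 + 29*p^3 - 12*p^2 - 36*p) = p*(p - 3)*(p^5 - 2*p^4 - 7*p^3 + 8*p^2 + 12*p) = p*(p - 3)*(p + 2)*(p^4 - 4*p^3 + p^2 + 6*p) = p*(p - 3)^2*(p + 2)*(p^3 - p^2 - 2*p) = p*(p - 3)^2*(p + 1)*(p + 2)*(p^2 - 2*p) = p^2*(p - 3)^2*(p + 1)*(p + 2)*(p - 2)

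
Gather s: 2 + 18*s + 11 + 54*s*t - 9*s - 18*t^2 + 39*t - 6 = s*(54*t + 9) - 18*t^2 + 39*t + 7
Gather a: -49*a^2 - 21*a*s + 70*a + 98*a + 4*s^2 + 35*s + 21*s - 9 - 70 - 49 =-49*a^2 + a*(168 - 21*s) + 4*s^2 + 56*s - 128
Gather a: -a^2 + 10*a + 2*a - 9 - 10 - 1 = -a^2 + 12*a - 20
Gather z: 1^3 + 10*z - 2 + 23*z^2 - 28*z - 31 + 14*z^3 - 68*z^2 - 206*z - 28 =14*z^3 - 45*z^2 - 224*z - 60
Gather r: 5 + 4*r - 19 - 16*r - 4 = -12*r - 18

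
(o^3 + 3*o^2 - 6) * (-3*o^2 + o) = -3*o^5 - 8*o^4 + 3*o^3 + 18*o^2 - 6*o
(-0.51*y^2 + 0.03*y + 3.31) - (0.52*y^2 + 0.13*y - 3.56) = -1.03*y^2 - 0.1*y + 6.87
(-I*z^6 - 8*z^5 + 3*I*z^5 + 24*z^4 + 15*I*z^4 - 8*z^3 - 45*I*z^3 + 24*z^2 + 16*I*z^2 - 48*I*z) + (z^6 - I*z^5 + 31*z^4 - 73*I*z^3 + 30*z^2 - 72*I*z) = z^6 - I*z^6 - 8*z^5 + 2*I*z^5 + 55*z^4 + 15*I*z^4 - 8*z^3 - 118*I*z^3 + 54*z^2 + 16*I*z^2 - 120*I*z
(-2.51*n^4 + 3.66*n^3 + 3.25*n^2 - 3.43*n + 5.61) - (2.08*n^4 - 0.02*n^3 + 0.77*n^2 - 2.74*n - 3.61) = -4.59*n^4 + 3.68*n^3 + 2.48*n^2 - 0.69*n + 9.22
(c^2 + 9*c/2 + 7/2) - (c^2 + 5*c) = 7/2 - c/2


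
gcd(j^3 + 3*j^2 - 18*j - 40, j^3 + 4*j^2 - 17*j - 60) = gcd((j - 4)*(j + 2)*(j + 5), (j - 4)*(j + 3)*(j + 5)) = j^2 + j - 20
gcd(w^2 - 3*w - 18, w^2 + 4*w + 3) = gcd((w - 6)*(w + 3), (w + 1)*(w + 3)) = w + 3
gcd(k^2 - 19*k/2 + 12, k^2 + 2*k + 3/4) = 1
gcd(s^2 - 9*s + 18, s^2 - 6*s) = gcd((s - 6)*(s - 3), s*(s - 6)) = s - 6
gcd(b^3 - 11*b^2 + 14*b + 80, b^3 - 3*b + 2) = b + 2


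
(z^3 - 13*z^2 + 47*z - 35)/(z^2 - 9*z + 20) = (z^2 - 8*z + 7)/(z - 4)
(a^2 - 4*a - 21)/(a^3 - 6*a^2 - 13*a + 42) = 1/(a - 2)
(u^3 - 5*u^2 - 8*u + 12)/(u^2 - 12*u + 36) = (u^2 + u - 2)/(u - 6)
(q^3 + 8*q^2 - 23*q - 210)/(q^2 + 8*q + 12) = (q^2 + 2*q - 35)/(q + 2)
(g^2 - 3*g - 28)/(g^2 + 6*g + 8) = (g - 7)/(g + 2)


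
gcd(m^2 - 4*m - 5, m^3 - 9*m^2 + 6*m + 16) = m + 1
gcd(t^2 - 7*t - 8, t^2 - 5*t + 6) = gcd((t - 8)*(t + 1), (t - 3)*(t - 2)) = 1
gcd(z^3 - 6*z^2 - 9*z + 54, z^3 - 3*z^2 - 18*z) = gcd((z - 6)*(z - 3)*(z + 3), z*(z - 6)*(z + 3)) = z^2 - 3*z - 18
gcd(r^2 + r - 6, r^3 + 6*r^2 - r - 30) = r^2 + r - 6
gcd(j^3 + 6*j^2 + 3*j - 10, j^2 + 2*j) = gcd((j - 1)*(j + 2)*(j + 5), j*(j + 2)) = j + 2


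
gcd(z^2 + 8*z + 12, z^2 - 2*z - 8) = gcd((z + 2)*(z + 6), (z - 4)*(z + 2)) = z + 2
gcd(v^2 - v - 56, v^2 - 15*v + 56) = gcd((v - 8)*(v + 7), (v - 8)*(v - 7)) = v - 8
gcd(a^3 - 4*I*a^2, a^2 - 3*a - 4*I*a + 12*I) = a - 4*I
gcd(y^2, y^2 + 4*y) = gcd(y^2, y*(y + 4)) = y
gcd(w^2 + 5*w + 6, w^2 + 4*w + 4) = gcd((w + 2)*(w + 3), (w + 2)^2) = w + 2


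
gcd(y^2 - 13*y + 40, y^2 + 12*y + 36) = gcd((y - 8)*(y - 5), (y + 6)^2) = 1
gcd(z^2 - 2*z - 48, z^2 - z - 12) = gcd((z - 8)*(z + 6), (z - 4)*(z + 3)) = 1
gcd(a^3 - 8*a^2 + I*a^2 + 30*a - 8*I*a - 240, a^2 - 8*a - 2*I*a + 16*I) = a - 8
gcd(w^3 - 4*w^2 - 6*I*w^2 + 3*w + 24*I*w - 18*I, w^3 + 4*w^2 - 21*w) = w - 3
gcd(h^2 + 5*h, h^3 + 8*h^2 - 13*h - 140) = h + 5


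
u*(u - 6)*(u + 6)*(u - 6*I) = u^4 - 6*I*u^3 - 36*u^2 + 216*I*u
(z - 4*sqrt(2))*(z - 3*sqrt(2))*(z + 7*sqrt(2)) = z^3 - 74*z + 168*sqrt(2)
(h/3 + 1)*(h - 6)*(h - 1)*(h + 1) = h^4/3 - h^3 - 19*h^2/3 + h + 6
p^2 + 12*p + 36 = (p + 6)^2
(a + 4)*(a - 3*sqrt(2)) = a^2 - 3*sqrt(2)*a + 4*a - 12*sqrt(2)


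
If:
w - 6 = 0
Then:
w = 6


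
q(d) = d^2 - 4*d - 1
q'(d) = 2*d - 4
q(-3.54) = 25.69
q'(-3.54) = -11.08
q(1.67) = -4.89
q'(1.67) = -0.66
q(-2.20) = 12.64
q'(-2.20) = -8.40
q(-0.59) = 1.71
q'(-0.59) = -5.18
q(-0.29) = 0.24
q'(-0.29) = -4.58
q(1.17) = -4.31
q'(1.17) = -1.66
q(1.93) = -5.00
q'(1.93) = -0.14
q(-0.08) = -0.67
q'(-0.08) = -4.16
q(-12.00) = 191.00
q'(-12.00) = -28.00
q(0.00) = -1.00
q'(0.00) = -4.00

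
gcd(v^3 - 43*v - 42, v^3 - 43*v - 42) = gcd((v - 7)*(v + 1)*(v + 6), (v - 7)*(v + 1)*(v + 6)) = v^3 - 43*v - 42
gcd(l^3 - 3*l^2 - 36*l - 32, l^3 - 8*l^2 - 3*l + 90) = 1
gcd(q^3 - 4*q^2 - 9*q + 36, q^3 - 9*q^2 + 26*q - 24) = q^2 - 7*q + 12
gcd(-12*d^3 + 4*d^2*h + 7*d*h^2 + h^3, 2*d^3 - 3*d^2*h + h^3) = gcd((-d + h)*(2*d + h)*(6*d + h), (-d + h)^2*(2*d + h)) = 2*d^2 - d*h - h^2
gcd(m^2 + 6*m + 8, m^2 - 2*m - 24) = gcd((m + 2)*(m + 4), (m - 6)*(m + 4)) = m + 4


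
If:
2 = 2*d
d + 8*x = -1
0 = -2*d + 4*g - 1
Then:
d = 1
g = 3/4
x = -1/4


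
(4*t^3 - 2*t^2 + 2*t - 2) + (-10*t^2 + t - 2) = 4*t^3 - 12*t^2 + 3*t - 4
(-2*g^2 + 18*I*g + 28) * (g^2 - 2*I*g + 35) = -2*g^4 + 22*I*g^3 - 6*g^2 + 574*I*g + 980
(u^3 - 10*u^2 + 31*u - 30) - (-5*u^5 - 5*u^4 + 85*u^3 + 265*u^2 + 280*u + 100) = 5*u^5 + 5*u^4 - 84*u^3 - 275*u^2 - 249*u - 130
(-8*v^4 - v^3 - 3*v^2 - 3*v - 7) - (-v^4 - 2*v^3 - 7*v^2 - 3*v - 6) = -7*v^4 + v^3 + 4*v^2 - 1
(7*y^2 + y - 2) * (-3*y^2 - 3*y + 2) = -21*y^4 - 24*y^3 + 17*y^2 + 8*y - 4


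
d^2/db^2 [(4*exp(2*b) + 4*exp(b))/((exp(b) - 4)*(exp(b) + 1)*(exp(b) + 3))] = 4*(exp(4*b) + exp(3*b) + 72*exp(2*b) - 12*exp(b) + 144)*exp(b)/(exp(6*b) - 3*exp(5*b) - 33*exp(4*b) + 71*exp(3*b) + 396*exp(2*b) - 432*exp(b) - 1728)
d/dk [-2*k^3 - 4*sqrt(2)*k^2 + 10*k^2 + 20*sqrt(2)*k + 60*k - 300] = -6*k^2 - 8*sqrt(2)*k + 20*k + 20*sqrt(2) + 60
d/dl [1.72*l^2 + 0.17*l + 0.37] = 3.44*l + 0.17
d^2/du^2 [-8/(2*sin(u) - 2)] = 4*(sin(u) + 2)/(sin(u) - 1)^2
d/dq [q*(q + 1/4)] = 2*q + 1/4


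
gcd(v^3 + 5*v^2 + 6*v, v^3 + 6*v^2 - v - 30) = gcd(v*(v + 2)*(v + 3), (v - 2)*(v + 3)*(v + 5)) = v + 3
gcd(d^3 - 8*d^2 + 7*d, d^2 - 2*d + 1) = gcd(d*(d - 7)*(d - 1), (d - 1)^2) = d - 1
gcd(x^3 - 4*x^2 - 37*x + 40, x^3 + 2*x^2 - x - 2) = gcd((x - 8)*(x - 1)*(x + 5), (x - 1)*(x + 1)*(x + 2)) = x - 1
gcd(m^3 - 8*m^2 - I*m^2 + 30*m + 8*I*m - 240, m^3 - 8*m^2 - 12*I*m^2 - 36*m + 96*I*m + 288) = m^2 + m*(-8 - 6*I) + 48*I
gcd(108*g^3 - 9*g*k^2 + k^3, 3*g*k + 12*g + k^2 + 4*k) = 3*g + k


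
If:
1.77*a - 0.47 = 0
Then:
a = 0.27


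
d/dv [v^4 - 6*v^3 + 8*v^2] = 2*v*(2*v^2 - 9*v + 8)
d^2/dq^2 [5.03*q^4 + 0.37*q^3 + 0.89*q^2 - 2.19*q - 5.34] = 60.36*q^2 + 2.22*q + 1.78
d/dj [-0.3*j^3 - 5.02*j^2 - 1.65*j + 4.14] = -0.9*j^2 - 10.04*j - 1.65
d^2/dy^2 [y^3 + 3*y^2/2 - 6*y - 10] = 6*y + 3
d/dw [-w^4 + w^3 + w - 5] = -4*w^3 + 3*w^2 + 1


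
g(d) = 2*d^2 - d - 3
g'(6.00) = 23.00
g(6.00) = 63.00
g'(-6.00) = -25.00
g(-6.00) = 75.00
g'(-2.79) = -12.16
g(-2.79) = 15.36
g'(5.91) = 22.64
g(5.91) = 60.95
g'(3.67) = 13.68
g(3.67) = 20.27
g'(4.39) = 16.56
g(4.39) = 31.15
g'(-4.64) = -19.56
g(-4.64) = 44.70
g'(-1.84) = -8.36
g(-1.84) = 5.61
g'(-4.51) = -19.04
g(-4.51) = 42.19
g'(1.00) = 3.00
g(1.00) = -2.00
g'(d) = 4*d - 1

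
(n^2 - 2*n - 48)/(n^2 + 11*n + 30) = (n - 8)/(n + 5)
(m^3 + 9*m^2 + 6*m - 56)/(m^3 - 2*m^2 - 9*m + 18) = (m^2 + 11*m + 28)/(m^2 - 9)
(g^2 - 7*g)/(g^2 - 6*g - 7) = g/(g + 1)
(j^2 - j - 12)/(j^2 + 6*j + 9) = (j - 4)/(j + 3)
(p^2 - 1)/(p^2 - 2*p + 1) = (p + 1)/(p - 1)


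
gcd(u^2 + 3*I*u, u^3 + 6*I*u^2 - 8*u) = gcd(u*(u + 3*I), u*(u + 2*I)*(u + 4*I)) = u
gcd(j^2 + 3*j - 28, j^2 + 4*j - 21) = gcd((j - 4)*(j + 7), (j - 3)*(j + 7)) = j + 7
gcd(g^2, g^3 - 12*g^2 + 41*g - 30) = 1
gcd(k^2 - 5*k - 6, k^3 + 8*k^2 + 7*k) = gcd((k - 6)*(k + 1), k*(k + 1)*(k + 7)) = k + 1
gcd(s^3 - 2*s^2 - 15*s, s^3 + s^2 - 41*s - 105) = s + 3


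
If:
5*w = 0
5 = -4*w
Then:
No Solution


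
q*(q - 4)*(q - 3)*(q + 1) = q^4 - 6*q^3 + 5*q^2 + 12*q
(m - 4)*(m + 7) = m^2 + 3*m - 28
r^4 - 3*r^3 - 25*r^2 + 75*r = r*(r - 5)*(r - 3)*(r + 5)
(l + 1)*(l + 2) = l^2 + 3*l + 2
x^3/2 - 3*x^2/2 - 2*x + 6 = (x/2 + 1)*(x - 3)*(x - 2)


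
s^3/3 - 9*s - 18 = (s/3 + 1)*(s - 6)*(s + 3)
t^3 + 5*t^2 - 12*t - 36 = (t - 3)*(t + 2)*(t + 6)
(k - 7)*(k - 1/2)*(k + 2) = k^3 - 11*k^2/2 - 23*k/2 + 7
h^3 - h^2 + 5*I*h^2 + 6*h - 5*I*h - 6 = (h - 1)*(h - I)*(h + 6*I)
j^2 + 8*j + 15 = (j + 3)*(j + 5)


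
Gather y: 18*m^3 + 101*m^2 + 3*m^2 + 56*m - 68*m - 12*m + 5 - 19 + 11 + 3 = 18*m^3 + 104*m^2 - 24*m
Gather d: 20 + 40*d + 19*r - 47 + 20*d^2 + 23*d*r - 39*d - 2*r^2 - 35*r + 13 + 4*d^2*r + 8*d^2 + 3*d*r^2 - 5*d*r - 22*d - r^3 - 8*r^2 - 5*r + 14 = d^2*(4*r + 28) + d*(3*r^2 + 18*r - 21) - r^3 - 10*r^2 - 21*r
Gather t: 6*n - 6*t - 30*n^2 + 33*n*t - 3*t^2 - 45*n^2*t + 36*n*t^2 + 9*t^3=-30*n^2 + 6*n + 9*t^3 + t^2*(36*n - 3) + t*(-45*n^2 + 33*n - 6)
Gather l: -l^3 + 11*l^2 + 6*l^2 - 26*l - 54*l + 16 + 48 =-l^3 + 17*l^2 - 80*l + 64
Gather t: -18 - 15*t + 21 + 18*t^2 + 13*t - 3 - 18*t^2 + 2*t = 0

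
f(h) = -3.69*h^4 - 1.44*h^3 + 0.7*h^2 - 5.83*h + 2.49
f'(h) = -14.76*h^3 - 4.32*h^2 + 1.4*h - 5.83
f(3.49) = -617.97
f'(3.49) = -680.99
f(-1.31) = 3.70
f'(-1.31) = 18.10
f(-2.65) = -132.32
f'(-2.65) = 234.80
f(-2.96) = -220.04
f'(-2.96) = 334.97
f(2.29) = -125.96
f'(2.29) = -202.53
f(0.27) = 0.92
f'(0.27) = -6.06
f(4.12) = -1173.55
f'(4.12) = -1105.63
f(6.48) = -6903.90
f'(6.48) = -4194.32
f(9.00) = -25253.13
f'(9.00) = -11103.19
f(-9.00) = -23048.67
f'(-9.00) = 10391.69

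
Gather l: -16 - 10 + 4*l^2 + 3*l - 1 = 4*l^2 + 3*l - 27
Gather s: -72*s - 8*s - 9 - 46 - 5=-80*s - 60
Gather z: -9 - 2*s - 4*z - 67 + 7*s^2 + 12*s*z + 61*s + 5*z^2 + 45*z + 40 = 7*s^2 + 59*s + 5*z^2 + z*(12*s + 41) - 36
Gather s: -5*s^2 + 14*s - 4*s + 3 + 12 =-5*s^2 + 10*s + 15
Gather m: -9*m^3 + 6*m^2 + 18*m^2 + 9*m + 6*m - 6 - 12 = -9*m^3 + 24*m^2 + 15*m - 18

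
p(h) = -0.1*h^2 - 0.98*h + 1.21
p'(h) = -0.2*h - 0.98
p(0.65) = 0.53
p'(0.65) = -1.11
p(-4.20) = 3.56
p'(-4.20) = -0.14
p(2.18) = -1.40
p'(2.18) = -1.42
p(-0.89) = 2.00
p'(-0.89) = -0.80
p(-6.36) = 3.40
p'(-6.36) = 0.29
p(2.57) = -1.97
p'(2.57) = -1.49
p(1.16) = -0.06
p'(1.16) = -1.21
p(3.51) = -3.46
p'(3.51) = -1.68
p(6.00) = -8.27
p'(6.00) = -2.18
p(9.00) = -15.71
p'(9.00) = -2.78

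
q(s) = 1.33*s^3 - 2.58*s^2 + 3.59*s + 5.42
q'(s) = 3.99*s^2 - 5.16*s + 3.59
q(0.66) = 7.05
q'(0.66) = 1.92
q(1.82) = 11.43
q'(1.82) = 7.42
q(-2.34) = -34.15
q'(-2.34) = 37.51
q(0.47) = 6.68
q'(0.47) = 2.05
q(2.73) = 23.05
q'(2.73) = 19.24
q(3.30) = 36.97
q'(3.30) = 30.01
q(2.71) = 22.67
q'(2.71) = 18.91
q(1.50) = 9.49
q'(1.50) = 4.83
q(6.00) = 221.36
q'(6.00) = 116.27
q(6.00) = 221.36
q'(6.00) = 116.27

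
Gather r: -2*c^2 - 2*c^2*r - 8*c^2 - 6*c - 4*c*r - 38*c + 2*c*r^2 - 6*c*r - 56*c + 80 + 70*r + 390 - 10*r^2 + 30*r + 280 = -10*c^2 - 100*c + r^2*(2*c - 10) + r*(-2*c^2 - 10*c + 100) + 750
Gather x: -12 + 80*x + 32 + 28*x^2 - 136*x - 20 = 28*x^2 - 56*x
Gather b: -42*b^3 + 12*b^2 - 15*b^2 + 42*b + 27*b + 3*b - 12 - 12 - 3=-42*b^3 - 3*b^2 + 72*b - 27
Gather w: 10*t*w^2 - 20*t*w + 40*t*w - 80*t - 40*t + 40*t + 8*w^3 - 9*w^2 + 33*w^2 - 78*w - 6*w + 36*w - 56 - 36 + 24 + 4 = -80*t + 8*w^3 + w^2*(10*t + 24) + w*(20*t - 48) - 64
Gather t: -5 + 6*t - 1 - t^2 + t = -t^2 + 7*t - 6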